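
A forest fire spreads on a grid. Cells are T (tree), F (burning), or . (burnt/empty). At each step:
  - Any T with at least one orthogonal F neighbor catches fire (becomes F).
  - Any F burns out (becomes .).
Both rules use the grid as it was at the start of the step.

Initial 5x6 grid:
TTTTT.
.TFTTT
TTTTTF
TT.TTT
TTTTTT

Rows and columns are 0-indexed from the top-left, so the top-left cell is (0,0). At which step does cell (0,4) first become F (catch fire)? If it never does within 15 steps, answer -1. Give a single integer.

Step 1: cell (0,4)='T' (+7 fires, +2 burnt)
Step 2: cell (0,4)='T' (+7 fires, +7 burnt)
Step 3: cell (0,4)='F' (+6 fires, +7 burnt)
  -> target ignites at step 3
Step 4: cell (0,4)='.' (+3 fires, +6 burnt)
Step 5: cell (0,4)='.' (+2 fires, +3 burnt)
Step 6: cell (0,4)='.' (+0 fires, +2 burnt)
  fire out at step 6

3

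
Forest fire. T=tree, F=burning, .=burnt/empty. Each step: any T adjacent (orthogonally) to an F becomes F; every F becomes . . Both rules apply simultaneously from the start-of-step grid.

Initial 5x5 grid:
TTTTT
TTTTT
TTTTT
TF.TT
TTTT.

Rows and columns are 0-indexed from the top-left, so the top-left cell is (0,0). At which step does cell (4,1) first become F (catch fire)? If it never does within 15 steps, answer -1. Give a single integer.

Step 1: cell (4,1)='F' (+3 fires, +1 burnt)
  -> target ignites at step 1
Step 2: cell (4,1)='.' (+5 fires, +3 burnt)
Step 3: cell (4,1)='.' (+5 fires, +5 burnt)
Step 4: cell (4,1)='.' (+5 fires, +5 burnt)
Step 5: cell (4,1)='.' (+3 fires, +5 burnt)
Step 6: cell (4,1)='.' (+1 fires, +3 burnt)
Step 7: cell (4,1)='.' (+0 fires, +1 burnt)
  fire out at step 7

1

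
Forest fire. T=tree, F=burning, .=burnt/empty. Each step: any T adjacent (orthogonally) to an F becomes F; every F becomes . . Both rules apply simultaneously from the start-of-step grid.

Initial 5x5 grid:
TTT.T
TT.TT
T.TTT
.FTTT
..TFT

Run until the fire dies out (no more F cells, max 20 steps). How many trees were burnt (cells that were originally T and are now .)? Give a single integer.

Step 1: +4 fires, +2 burnt (F count now 4)
Step 2: +3 fires, +4 burnt (F count now 3)
Step 3: +2 fires, +3 burnt (F count now 2)
Step 4: +1 fires, +2 burnt (F count now 1)
Step 5: +1 fires, +1 burnt (F count now 1)
Step 6: +0 fires, +1 burnt (F count now 0)
Fire out after step 6
Initially T: 17, now '.': 19
Total burnt (originally-T cells now '.'): 11

Answer: 11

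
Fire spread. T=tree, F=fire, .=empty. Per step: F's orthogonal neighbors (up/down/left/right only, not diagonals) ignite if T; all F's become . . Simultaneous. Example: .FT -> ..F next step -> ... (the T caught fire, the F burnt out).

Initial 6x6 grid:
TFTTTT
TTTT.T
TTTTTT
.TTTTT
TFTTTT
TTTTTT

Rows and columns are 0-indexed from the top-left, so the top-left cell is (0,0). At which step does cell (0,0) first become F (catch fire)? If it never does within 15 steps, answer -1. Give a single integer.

Step 1: cell (0,0)='F' (+7 fires, +2 burnt)
  -> target ignites at step 1
Step 2: cell (0,0)='.' (+8 fires, +7 burnt)
Step 3: cell (0,0)='.' (+7 fires, +8 burnt)
Step 4: cell (0,0)='.' (+5 fires, +7 burnt)
Step 5: cell (0,0)='.' (+4 fires, +5 burnt)
Step 6: cell (0,0)='.' (+1 fires, +4 burnt)
Step 7: cell (0,0)='.' (+0 fires, +1 burnt)
  fire out at step 7

1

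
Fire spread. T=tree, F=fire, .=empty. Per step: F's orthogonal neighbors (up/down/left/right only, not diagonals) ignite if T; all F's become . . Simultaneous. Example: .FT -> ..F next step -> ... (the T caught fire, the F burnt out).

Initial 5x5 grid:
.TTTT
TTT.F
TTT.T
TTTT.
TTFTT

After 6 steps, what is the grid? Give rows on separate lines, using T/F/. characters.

Step 1: 5 trees catch fire, 2 burn out
  .TTTF
  TTT..
  TTT.F
  TTFT.
  TF.FT
Step 2: 6 trees catch fire, 5 burn out
  .TTF.
  TTT..
  TTF..
  TF.F.
  F...F
Step 3: 4 trees catch fire, 6 burn out
  .TF..
  TTF..
  TF...
  F....
  .....
Step 4: 3 trees catch fire, 4 burn out
  .F...
  TF...
  F....
  .....
  .....
Step 5: 1 trees catch fire, 3 burn out
  .....
  F....
  .....
  .....
  .....
Step 6: 0 trees catch fire, 1 burn out
  .....
  .....
  .....
  .....
  .....

.....
.....
.....
.....
.....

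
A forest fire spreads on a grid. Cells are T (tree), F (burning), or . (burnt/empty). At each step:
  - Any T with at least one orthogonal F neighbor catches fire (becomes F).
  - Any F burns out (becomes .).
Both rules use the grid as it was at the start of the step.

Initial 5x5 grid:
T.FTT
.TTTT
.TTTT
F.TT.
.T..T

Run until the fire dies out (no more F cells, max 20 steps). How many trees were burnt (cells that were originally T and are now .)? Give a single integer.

Step 1: +2 fires, +2 burnt (F count now 2)
Step 2: +4 fires, +2 burnt (F count now 4)
Step 3: +4 fires, +4 burnt (F count now 4)
Step 4: +2 fires, +4 burnt (F count now 2)
Step 5: +0 fires, +2 burnt (F count now 0)
Fire out after step 5
Initially T: 15, now '.': 22
Total burnt (originally-T cells now '.'): 12

Answer: 12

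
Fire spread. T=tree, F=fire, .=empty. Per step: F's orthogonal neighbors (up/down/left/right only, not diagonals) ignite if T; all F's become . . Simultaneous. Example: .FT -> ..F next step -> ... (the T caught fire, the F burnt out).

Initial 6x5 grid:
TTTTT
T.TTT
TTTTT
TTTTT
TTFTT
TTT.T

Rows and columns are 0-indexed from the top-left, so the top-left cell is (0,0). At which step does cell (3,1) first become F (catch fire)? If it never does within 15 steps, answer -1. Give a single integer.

Step 1: cell (3,1)='T' (+4 fires, +1 burnt)
Step 2: cell (3,1)='F' (+6 fires, +4 burnt)
  -> target ignites at step 2
Step 3: cell (3,1)='.' (+7 fires, +6 burnt)
Step 4: cell (3,1)='.' (+4 fires, +7 burnt)
Step 5: cell (3,1)='.' (+4 fires, +4 burnt)
Step 6: cell (3,1)='.' (+2 fires, +4 burnt)
Step 7: cell (3,1)='.' (+0 fires, +2 burnt)
  fire out at step 7

2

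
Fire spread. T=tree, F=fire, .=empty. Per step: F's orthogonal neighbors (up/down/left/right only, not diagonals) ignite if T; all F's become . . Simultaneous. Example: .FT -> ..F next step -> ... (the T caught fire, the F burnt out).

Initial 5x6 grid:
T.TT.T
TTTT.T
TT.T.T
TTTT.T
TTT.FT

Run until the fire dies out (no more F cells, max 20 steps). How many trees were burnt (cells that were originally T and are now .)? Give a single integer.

Step 1: +1 fires, +1 burnt (F count now 1)
Step 2: +1 fires, +1 burnt (F count now 1)
Step 3: +1 fires, +1 burnt (F count now 1)
Step 4: +1 fires, +1 burnt (F count now 1)
Step 5: +1 fires, +1 burnt (F count now 1)
Step 6: +0 fires, +1 burnt (F count now 0)
Fire out after step 6
Initially T: 22, now '.': 13
Total burnt (originally-T cells now '.'): 5

Answer: 5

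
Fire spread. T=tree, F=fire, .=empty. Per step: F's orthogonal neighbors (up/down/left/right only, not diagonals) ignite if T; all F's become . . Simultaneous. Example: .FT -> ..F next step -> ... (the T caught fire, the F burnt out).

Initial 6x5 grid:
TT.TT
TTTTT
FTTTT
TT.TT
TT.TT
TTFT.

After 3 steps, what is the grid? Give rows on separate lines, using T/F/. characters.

Step 1: 5 trees catch fire, 2 burn out
  TT.TT
  FTTTT
  .FTTT
  FT.TT
  TT.TT
  TF.F.
Step 2: 8 trees catch fire, 5 burn out
  FT.TT
  .FTTT
  ..FTT
  .F.TT
  FF.FT
  F....
Step 3: 5 trees catch fire, 8 burn out
  .F.TT
  ..FTT
  ...FT
  ...FT
  ....F
  .....

.F.TT
..FTT
...FT
...FT
....F
.....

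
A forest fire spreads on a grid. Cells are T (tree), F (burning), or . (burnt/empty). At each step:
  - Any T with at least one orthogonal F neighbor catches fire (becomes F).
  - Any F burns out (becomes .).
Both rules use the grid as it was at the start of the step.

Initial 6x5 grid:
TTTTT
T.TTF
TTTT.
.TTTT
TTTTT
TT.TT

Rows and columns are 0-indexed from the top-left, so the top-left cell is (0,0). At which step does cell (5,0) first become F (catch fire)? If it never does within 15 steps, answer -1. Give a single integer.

Step 1: cell (5,0)='T' (+2 fires, +1 burnt)
Step 2: cell (5,0)='T' (+3 fires, +2 burnt)
Step 3: cell (5,0)='T' (+3 fires, +3 burnt)
Step 4: cell (5,0)='T' (+5 fires, +3 burnt)
Step 5: cell (5,0)='T' (+6 fires, +5 burnt)
Step 6: cell (5,0)='T' (+3 fires, +6 burnt)
Step 7: cell (5,0)='T' (+2 fires, +3 burnt)
Step 8: cell (5,0)='F' (+1 fires, +2 burnt)
  -> target ignites at step 8
Step 9: cell (5,0)='.' (+0 fires, +1 burnt)
  fire out at step 9

8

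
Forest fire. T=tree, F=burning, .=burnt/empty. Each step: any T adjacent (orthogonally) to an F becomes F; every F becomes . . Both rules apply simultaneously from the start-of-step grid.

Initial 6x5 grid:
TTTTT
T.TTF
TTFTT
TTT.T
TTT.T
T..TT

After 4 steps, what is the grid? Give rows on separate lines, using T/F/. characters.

Step 1: 7 trees catch fire, 2 burn out
  TTTTF
  T.FF.
  TF.FF
  TTF.T
  TTT.T
  T..TT
Step 2: 6 trees catch fire, 7 burn out
  TTFF.
  T....
  F....
  TF..F
  TTF.T
  T..TT
Step 3: 5 trees catch fire, 6 burn out
  TF...
  F....
  .....
  F....
  TF..F
  T..TT
Step 4: 3 trees catch fire, 5 burn out
  F....
  .....
  .....
  .....
  F....
  T..TF

F....
.....
.....
.....
F....
T..TF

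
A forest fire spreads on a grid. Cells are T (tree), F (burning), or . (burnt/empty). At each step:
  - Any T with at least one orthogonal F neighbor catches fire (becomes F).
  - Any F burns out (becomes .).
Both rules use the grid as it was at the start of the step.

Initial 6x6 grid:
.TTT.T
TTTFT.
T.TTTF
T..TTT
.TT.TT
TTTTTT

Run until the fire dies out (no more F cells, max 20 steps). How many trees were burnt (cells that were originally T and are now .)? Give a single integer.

Answer: 25

Derivation:
Step 1: +6 fires, +2 burnt (F count now 6)
Step 2: +6 fires, +6 burnt (F count now 6)
Step 3: +4 fires, +6 burnt (F count now 4)
Step 4: +2 fires, +4 burnt (F count now 2)
Step 5: +2 fires, +2 burnt (F count now 2)
Step 6: +1 fires, +2 burnt (F count now 1)
Step 7: +2 fires, +1 burnt (F count now 2)
Step 8: +2 fires, +2 burnt (F count now 2)
Step 9: +0 fires, +2 burnt (F count now 0)
Fire out after step 9
Initially T: 26, now '.': 35
Total burnt (originally-T cells now '.'): 25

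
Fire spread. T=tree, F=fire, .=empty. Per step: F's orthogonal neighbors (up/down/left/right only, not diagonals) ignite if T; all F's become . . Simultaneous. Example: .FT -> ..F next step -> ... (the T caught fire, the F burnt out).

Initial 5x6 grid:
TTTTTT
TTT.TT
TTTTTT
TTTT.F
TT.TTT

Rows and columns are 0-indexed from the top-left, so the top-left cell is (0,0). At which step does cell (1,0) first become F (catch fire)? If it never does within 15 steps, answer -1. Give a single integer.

Step 1: cell (1,0)='T' (+2 fires, +1 burnt)
Step 2: cell (1,0)='T' (+3 fires, +2 burnt)
Step 3: cell (1,0)='T' (+4 fires, +3 burnt)
Step 4: cell (1,0)='T' (+3 fires, +4 burnt)
Step 5: cell (1,0)='T' (+4 fires, +3 burnt)
Step 6: cell (1,0)='T' (+4 fires, +4 burnt)
Step 7: cell (1,0)='F' (+4 fires, +4 burnt)
  -> target ignites at step 7
Step 8: cell (1,0)='.' (+2 fires, +4 burnt)
Step 9: cell (1,0)='.' (+0 fires, +2 burnt)
  fire out at step 9

7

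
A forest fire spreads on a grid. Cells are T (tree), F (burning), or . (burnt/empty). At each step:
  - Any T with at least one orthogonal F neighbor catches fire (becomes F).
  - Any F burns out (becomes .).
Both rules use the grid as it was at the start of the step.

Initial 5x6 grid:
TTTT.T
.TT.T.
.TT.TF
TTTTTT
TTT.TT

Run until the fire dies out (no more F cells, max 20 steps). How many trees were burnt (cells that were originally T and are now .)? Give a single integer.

Answer: 21

Derivation:
Step 1: +2 fires, +1 burnt (F count now 2)
Step 2: +3 fires, +2 burnt (F count now 3)
Step 3: +2 fires, +3 burnt (F count now 2)
Step 4: +1 fires, +2 burnt (F count now 1)
Step 5: +3 fires, +1 burnt (F count now 3)
Step 6: +4 fires, +3 burnt (F count now 4)
Step 7: +3 fires, +4 burnt (F count now 3)
Step 8: +2 fires, +3 burnt (F count now 2)
Step 9: +1 fires, +2 burnt (F count now 1)
Step 10: +0 fires, +1 burnt (F count now 0)
Fire out after step 10
Initially T: 22, now '.': 29
Total burnt (originally-T cells now '.'): 21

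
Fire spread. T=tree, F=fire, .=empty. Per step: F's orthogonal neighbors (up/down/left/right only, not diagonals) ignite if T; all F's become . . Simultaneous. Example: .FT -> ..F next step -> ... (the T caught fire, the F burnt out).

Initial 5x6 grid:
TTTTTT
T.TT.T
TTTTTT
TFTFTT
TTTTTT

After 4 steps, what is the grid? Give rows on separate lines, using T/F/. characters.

Step 1: 7 trees catch fire, 2 burn out
  TTTTTT
  T.TT.T
  TFTFTT
  F.F.FT
  TFTFTT
Step 2: 8 trees catch fire, 7 burn out
  TTTTTT
  T.TF.T
  F.F.FT
  .....F
  F.F.FT
Step 3: 5 trees catch fire, 8 burn out
  TTTFTT
  F.F..T
  .....F
  ......
  .....F
Step 4: 4 trees catch fire, 5 burn out
  FTF.FT
  .....F
  ......
  ......
  ......

FTF.FT
.....F
......
......
......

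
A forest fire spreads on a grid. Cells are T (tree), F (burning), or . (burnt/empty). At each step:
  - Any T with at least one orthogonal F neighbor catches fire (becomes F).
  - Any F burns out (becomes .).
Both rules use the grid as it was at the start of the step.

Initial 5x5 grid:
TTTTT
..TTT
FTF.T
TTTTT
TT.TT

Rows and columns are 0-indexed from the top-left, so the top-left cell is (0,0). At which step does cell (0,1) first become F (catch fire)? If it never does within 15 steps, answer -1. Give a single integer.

Step 1: cell (0,1)='T' (+4 fires, +2 burnt)
Step 2: cell (0,1)='T' (+5 fires, +4 burnt)
Step 3: cell (0,1)='F' (+6 fires, +5 burnt)
  -> target ignites at step 3
Step 4: cell (0,1)='.' (+4 fires, +6 burnt)
Step 5: cell (0,1)='.' (+0 fires, +4 burnt)
  fire out at step 5

3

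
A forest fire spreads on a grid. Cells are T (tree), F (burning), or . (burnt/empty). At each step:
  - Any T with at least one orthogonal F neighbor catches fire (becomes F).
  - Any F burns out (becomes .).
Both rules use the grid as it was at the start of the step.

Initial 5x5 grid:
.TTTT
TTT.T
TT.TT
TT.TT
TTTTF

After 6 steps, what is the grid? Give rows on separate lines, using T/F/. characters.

Step 1: 2 trees catch fire, 1 burn out
  .TTTT
  TTT.T
  TT.TT
  TT.TF
  TTTF.
Step 2: 3 trees catch fire, 2 burn out
  .TTTT
  TTT.T
  TT.TF
  TT.F.
  TTF..
Step 3: 3 trees catch fire, 3 burn out
  .TTTT
  TTT.F
  TT.F.
  TT...
  TF...
Step 4: 3 trees catch fire, 3 burn out
  .TTTF
  TTT..
  TT...
  TF...
  F....
Step 5: 3 trees catch fire, 3 burn out
  .TTF.
  TTT..
  TF...
  F....
  .....
Step 6: 3 trees catch fire, 3 burn out
  .TF..
  TFT..
  F....
  .....
  .....

.TF..
TFT..
F....
.....
.....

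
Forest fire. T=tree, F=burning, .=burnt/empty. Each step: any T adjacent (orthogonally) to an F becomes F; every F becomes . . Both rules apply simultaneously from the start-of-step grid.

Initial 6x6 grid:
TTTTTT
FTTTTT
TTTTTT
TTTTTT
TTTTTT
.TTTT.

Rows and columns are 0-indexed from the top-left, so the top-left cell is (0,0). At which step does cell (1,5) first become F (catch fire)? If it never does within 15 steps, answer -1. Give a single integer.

Step 1: cell (1,5)='T' (+3 fires, +1 burnt)
Step 2: cell (1,5)='T' (+4 fires, +3 burnt)
Step 3: cell (1,5)='T' (+5 fires, +4 burnt)
Step 4: cell (1,5)='T' (+5 fires, +5 burnt)
Step 5: cell (1,5)='F' (+6 fires, +5 burnt)
  -> target ignites at step 5
Step 6: cell (1,5)='.' (+5 fires, +6 burnt)
Step 7: cell (1,5)='.' (+3 fires, +5 burnt)
Step 8: cell (1,5)='.' (+2 fires, +3 burnt)
Step 9: cell (1,5)='.' (+0 fires, +2 burnt)
  fire out at step 9

5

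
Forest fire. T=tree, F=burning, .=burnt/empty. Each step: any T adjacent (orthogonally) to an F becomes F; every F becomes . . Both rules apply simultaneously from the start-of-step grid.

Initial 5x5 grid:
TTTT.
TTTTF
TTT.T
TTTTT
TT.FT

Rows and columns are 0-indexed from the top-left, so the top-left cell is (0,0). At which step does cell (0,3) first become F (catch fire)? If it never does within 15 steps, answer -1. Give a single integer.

Step 1: cell (0,3)='T' (+4 fires, +2 burnt)
Step 2: cell (0,3)='F' (+4 fires, +4 burnt)
  -> target ignites at step 2
Step 3: cell (0,3)='.' (+4 fires, +4 burnt)
Step 4: cell (0,3)='.' (+5 fires, +4 burnt)
Step 5: cell (0,3)='.' (+3 fires, +5 burnt)
Step 6: cell (0,3)='.' (+0 fires, +3 burnt)
  fire out at step 6

2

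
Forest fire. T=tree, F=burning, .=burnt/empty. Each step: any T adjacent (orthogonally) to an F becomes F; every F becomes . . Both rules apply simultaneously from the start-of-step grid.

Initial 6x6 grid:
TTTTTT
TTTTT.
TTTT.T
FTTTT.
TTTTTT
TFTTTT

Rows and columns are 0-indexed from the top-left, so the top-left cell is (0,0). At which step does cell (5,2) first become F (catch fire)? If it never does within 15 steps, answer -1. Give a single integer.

Step 1: cell (5,2)='F' (+6 fires, +2 burnt)
  -> target ignites at step 1
Step 2: cell (5,2)='.' (+5 fires, +6 burnt)
Step 3: cell (5,2)='.' (+6 fires, +5 burnt)
Step 4: cell (5,2)='.' (+6 fires, +6 burnt)
Step 5: cell (5,2)='.' (+3 fires, +6 burnt)
Step 6: cell (5,2)='.' (+2 fires, +3 burnt)
Step 7: cell (5,2)='.' (+1 fires, +2 burnt)
Step 8: cell (5,2)='.' (+1 fires, +1 burnt)
Step 9: cell (5,2)='.' (+0 fires, +1 burnt)
  fire out at step 9

1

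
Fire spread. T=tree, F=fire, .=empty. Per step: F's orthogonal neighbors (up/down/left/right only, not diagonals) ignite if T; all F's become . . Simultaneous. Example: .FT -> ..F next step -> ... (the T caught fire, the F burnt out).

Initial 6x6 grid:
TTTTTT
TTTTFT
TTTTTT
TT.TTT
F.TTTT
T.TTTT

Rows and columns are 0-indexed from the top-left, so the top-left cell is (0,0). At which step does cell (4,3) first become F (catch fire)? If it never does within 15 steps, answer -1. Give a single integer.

Step 1: cell (4,3)='T' (+6 fires, +2 burnt)
Step 2: cell (4,3)='T' (+8 fires, +6 burnt)
Step 3: cell (4,3)='T' (+8 fires, +8 burnt)
Step 4: cell (4,3)='F' (+5 fires, +8 burnt)
  -> target ignites at step 4
Step 5: cell (4,3)='.' (+3 fires, +5 burnt)
Step 6: cell (4,3)='.' (+1 fires, +3 burnt)
Step 7: cell (4,3)='.' (+0 fires, +1 burnt)
  fire out at step 7

4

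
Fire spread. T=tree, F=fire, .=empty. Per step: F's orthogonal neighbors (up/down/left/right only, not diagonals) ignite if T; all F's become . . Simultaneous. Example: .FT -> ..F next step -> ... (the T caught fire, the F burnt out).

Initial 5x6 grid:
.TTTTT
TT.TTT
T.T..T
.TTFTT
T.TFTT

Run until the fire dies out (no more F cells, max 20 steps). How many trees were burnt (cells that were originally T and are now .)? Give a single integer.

Answer: 20

Derivation:
Step 1: +4 fires, +2 burnt (F count now 4)
Step 2: +4 fires, +4 burnt (F count now 4)
Step 3: +1 fires, +4 burnt (F count now 1)
Step 4: +1 fires, +1 burnt (F count now 1)
Step 5: +2 fires, +1 burnt (F count now 2)
Step 6: +2 fires, +2 burnt (F count now 2)
Step 7: +1 fires, +2 burnt (F count now 1)
Step 8: +1 fires, +1 burnt (F count now 1)
Step 9: +1 fires, +1 burnt (F count now 1)
Step 10: +1 fires, +1 burnt (F count now 1)
Step 11: +1 fires, +1 burnt (F count now 1)
Step 12: +1 fires, +1 burnt (F count now 1)
Step 13: +0 fires, +1 burnt (F count now 0)
Fire out after step 13
Initially T: 21, now '.': 29
Total burnt (originally-T cells now '.'): 20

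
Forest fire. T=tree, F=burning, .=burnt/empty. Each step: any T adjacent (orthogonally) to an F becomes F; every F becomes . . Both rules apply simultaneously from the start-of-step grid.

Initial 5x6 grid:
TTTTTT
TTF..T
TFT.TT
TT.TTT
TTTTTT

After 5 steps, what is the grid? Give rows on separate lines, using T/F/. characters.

Step 1: 5 trees catch fire, 2 burn out
  TTFTTT
  TF...T
  F.F.TT
  TF.TTT
  TTTTTT
Step 2: 5 trees catch fire, 5 burn out
  TF.FTT
  F....T
  ....TT
  F..TTT
  TFTTTT
Step 3: 4 trees catch fire, 5 burn out
  F...FT
  .....T
  ....TT
  ...TTT
  F.FTTT
Step 4: 2 trees catch fire, 4 burn out
  .....F
  .....T
  ....TT
  ...TTT
  ...FTT
Step 5: 3 trees catch fire, 2 burn out
  ......
  .....F
  ....TT
  ...FTT
  ....FT

......
.....F
....TT
...FTT
....FT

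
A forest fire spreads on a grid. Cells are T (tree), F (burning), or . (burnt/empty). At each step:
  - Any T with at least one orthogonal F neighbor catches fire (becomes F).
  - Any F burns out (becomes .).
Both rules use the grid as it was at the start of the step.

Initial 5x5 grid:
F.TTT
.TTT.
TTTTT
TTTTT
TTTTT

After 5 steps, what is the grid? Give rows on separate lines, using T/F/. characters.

Step 1: 0 trees catch fire, 1 burn out
  ..TTT
  .TTT.
  TTTTT
  TTTTT
  TTTTT
Step 2: 0 trees catch fire, 0 burn out
  ..TTT
  .TTT.
  TTTTT
  TTTTT
  TTTTT
Step 3: 0 trees catch fire, 0 burn out
  ..TTT
  .TTT.
  TTTTT
  TTTTT
  TTTTT
Step 4: 0 trees catch fire, 0 burn out
  ..TTT
  .TTT.
  TTTTT
  TTTTT
  TTTTT
Step 5: 0 trees catch fire, 0 burn out
  ..TTT
  .TTT.
  TTTTT
  TTTTT
  TTTTT

..TTT
.TTT.
TTTTT
TTTTT
TTTTT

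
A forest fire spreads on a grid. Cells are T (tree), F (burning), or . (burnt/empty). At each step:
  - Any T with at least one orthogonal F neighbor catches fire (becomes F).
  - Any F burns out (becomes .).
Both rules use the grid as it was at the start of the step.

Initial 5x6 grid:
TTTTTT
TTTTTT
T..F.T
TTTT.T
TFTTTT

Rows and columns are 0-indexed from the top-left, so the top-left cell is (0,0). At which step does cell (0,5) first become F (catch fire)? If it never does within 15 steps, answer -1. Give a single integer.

Step 1: cell (0,5)='T' (+5 fires, +2 burnt)
Step 2: cell (0,5)='T' (+6 fires, +5 burnt)
Step 3: cell (0,5)='T' (+6 fires, +6 burnt)
Step 4: cell (0,5)='F' (+5 fires, +6 burnt)
  -> target ignites at step 4
Step 5: cell (0,5)='.' (+2 fires, +5 burnt)
Step 6: cell (0,5)='.' (+0 fires, +2 burnt)
  fire out at step 6

4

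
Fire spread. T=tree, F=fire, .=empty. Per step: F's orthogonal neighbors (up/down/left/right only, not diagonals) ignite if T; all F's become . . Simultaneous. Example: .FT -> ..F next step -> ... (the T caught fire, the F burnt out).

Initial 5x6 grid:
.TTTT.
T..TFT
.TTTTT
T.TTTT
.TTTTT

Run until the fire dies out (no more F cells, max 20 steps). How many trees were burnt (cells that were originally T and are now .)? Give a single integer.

Answer: 20

Derivation:
Step 1: +4 fires, +1 burnt (F count now 4)
Step 2: +4 fires, +4 burnt (F count now 4)
Step 3: +5 fires, +4 burnt (F count now 5)
Step 4: +5 fires, +5 burnt (F count now 5)
Step 5: +1 fires, +5 burnt (F count now 1)
Step 6: +1 fires, +1 burnt (F count now 1)
Step 7: +0 fires, +1 burnt (F count now 0)
Fire out after step 7
Initially T: 22, now '.': 28
Total burnt (originally-T cells now '.'): 20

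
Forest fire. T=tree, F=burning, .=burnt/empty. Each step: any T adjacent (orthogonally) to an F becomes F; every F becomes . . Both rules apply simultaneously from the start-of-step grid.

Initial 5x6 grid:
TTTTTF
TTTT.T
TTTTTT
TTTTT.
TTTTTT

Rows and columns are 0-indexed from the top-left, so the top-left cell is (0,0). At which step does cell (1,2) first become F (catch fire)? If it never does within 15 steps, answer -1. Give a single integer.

Step 1: cell (1,2)='T' (+2 fires, +1 burnt)
Step 2: cell (1,2)='T' (+2 fires, +2 burnt)
Step 3: cell (1,2)='T' (+3 fires, +2 burnt)
Step 4: cell (1,2)='F' (+4 fires, +3 burnt)
  -> target ignites at step 4
Step 5: cell (1,2)='.' (+5 fires, +4 burnt)
Step 6: cell (1,2)='.' (+5 fires, +5 burnt)
Step 7: cell (1,2)='.' (+3 fires, +5 burnt)
Step 8: cell (1,2)='.' (+2 fires, +3 burnt)
Step 9: cell (1,2)='.' (+1 fires, +2 burnt)
Step 10: cell (1,2)='.' (+0 fires, +1 burnt)
  fire out at step 10

4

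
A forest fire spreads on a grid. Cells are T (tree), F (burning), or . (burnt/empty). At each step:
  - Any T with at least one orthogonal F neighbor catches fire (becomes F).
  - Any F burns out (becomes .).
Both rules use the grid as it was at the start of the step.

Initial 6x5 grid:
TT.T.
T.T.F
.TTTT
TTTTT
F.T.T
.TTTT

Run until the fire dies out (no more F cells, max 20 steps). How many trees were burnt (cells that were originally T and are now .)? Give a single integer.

Answer: 16

Derivation:
Step 1: +2 fires, +2 burnt (F count now 2)
Step 2: +3 fires, +2 burnt (F count now 3)
Step 3: +5 fires, +3 burnt (F count now 5)
Step 4: +3 fires, +5 burnt (F count now 3)
Step 5: +2 fires, +3 burnt (F count now 2)
Step 6: +1 fires, +2 burnt (F count now 1)
Step 7: +0 fires, +1 burnt (F count now 0)
Fire out after step 7
Initially T: 20, now '.': 26
Total burnt (originally-T cells now '.'): 16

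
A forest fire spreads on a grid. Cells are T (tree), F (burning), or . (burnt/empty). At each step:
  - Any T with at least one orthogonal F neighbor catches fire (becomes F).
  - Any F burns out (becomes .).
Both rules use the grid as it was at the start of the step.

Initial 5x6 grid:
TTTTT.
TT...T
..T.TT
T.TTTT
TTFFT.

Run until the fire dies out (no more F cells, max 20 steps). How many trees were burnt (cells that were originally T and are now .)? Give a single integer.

Step 1: +4 fires, +2 burnt (F count now 4)
Step 2: +3 fires, +4 burnt (F count now 3)
Step 3: +3 fires, +3 burnt (F count now 3)
Step 4: +1 fires, +3 burnt (F count now 1)
Step 5: +1 fires, +1 burnt (F count now 1)
Step 6: +0 fires, +1 burnt (F count now 0)
Fire out after step 6
Initially T: 19, now '.': 23
Total burnt (originally-T cells now '.'): 12

Answer: 12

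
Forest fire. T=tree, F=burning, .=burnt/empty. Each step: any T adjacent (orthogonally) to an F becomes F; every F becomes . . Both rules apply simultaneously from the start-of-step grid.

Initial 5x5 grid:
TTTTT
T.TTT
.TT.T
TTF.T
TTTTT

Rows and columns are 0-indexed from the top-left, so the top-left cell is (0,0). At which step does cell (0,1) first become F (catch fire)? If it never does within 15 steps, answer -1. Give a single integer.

Step 1: cell (0,1)='T' (+3 fires, +1 burnt)
Step 2: cell (0,1)='T' (+5 fires, +3 burnt)
Step 3: cell (0,1)='T' (+4 fires, +5 burnt)
Step 4: cell (0,1)='F' (+4 fires, +4 burnt)
  -> target ignites at step 4
Step 5: cell (0,1)='.' (+3 fires, +4 burnt)
Step 6: cell (0,1)='.' (+1 fires, +3 burnt)
Step 7: cell (0,1)='.' (+0 fires, +1 burnt)
  fire out at step 7

4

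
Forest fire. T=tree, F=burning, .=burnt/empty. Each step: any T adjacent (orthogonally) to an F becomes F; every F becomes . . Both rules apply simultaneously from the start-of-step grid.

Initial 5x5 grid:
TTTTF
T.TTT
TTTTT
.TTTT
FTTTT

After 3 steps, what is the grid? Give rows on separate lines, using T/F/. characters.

Step 1: 3 trees catch fire, 2 burn out
  TTTF.
  T.TTF
  TTTTT
  .TTTT
  .FTTT
Step 2: 5 trees catch fire, 3 burn out
  TTF..
  T.TF.
  TTTTF
  .FTTT
  ..FTT
Step 3: 7 trees catch fire, 5 burn out
  TF...
  T.F..
  TFTF.
  ..FTF
  ...FT

TF...
T.F..
TFTF.
..FTF
...FT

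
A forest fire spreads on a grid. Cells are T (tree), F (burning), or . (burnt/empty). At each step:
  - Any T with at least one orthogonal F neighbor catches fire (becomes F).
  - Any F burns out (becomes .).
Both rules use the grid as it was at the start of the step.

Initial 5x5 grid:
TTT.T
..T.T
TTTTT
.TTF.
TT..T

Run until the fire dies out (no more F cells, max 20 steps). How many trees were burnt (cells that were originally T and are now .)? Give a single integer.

Answer: 15

Derivation:
Step 1: +2 fires, +1 burnt (F count now 2)
Step 2: +3 fires, +2 burnt (F count now 3)
Step 3: +4 fires, +3 burnt (F count now 4)
Step 4: +4 fires, +4 burnt (F count now 4)
Step 5: +1 fires, +4 burnt (F count now 1)
Step 6: +1 fires, +1 burnt (F count now 1)
Step 7: +0 fires, +1 burnt (F count now 0)
Fire out after step 7
Initially T: 16, now '.': 24
Total burnt (originally-T cells now '.'): 15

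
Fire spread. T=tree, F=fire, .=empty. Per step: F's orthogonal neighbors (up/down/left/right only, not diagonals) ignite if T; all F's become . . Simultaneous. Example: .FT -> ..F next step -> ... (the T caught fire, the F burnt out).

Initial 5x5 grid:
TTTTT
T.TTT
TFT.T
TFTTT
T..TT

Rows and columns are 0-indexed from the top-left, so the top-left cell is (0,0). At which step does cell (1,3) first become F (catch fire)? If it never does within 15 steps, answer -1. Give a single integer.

Step 1: cell (1,3)='T' (+4 fires, +2 burnt)
Step 2: cell (1,3)='T' (+4 fires, +4 burnt)
Step 3: cell (1,3)='F' (+5 fires, +4 burnt)
  -> target ignites at step 3
Step 4: cell (1,3)='.' (+5 fires, +5 burnt)
Step 5: cell (1,3)='.' (+1 fires, +5 burnt)
Step 6: cell (1,3)='.' (+0 fires, +1 burnt)
  fire out at step 6

3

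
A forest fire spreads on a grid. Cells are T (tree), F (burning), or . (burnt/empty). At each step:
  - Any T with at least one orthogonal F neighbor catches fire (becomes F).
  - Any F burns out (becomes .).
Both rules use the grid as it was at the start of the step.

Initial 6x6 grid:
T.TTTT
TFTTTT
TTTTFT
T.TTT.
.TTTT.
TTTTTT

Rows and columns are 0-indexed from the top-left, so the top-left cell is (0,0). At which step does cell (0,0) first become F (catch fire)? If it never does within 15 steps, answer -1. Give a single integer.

Step 1: cell (0,0)='T' (+7 fires, +2 burnt)
Step 2: cell (0,0)='F' (+9 fires, +7 burnt)
  -> target ignites at step 2
Step 3: cell (0,0)='.' (+6 fires, +9 burnt)
Step 4: cell (0,0)='.' (+3 fires, +6 burnt)
Step 5: cell (0,0)='.' (+2 fires, +3 burnt)
Step 6: cell (0,0)='.' (+1 fires, +2 burnt)
Step 7: cell (0,0)='.' (+1 fires, +1 burnt)
Step 8: cell (0,0)='.' (+0 fires, +1 burnt)
  fire out at step 8

2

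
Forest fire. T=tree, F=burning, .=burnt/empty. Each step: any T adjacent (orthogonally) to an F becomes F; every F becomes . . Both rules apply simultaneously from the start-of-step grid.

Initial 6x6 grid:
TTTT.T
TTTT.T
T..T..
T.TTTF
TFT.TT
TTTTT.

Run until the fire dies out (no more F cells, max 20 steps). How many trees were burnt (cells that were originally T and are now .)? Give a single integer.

Step 1: +5 fires, +2 burnt (F count now 5)
Step 2: +6 fires, +5 burnt (F count now 6)
Step 3: +4 fires, +6 burnt (F count now 4)
Step 4: +2 fires, +4 burnt (F count now 2)
Step 5: +4 fires, +2 burnt (F count now 4)
Step 6: +2 fires, +4 burnt (F count now 2)
Step 7: +0 fires, +2 burnt (F count now 0)
Fire out after step 7
Initially T: 25, now '.': 34
Total burnt (originally-T cells now '.'): 23

Answer: 23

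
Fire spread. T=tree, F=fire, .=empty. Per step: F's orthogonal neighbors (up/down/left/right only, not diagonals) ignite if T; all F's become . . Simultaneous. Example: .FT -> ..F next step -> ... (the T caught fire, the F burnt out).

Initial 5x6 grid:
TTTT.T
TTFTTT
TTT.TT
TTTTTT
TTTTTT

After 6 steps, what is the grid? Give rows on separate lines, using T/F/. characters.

Step 1: 4 trees catch fire, 1 burn out
  TTFT.T
  TF.FTT
  TTF.TT
  TTTTTT
  TTTTTT
Step 2: 6 trees catch fire, 4 burn out
  TF.F.T
  F...FT
  TF..TT
  TTFTTT
  TTTTTT
Step 3: 7 trees catch fire, 6 burn out
  F....T
  .....F
  F...FT
  TF.FTT
  TTFTTT
Step 4: 6 trees catch fire, 7 burn out
  .....F
  ......
  .....F
  F...FT
  TF.FTT
Step 5: 3 trees catch fire, 6 burn out
  ......
  ......
  ......
  .....F
  F...FT
Step 6: 1 trees catch fire, 3 burn out
  ......
  ......
  ......
  ......
  .....F

......
......
......
......
.....F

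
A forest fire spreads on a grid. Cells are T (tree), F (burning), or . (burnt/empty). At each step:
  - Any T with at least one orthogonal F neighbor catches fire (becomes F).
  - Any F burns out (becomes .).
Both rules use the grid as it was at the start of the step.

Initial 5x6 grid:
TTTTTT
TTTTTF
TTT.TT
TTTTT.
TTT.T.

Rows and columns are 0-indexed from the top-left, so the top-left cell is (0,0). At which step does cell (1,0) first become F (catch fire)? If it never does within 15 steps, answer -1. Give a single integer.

Step 1: cell (1,0)='T' (+3 fires, +1 burnt)
Step 2: cell (1,0)='T' (+3 fires, +3 burnt)
Step 3: cell (1,0)='T' (+3 fires, +3 burnt)
Step 4: cell (1,0)='T' (+5 fires, +3 burnt)
Step 5: cell (1,0)='F' (+4 fires, +5 burnt)
  -> target ignites at step 5
Step 6: cell (1,0)='.' (+4 fires, +4 burnt)
Step 7: cell (1,0)='.' (+2 fires, +4 burnt)
Step 8: cell (1,0)='.' (+1 fires, +2 burnt)
Step 9: cell (1,0)='.' (+0 fires, +1 burnt)
  fire out at step 9

5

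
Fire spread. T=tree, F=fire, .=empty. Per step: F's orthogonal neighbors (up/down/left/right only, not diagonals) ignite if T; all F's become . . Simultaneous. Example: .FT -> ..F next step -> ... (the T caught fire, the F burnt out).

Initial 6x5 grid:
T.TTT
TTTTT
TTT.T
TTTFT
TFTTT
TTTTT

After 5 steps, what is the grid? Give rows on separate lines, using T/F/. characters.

Step 1: 7 trees catch fire, 2 burn out
  T.TTT
  TTTTT
  TTT.T
  TFF.F
  F.FFT
  TFTTT
Step 2: 8 trees catch fire, 7 burn out
  T.TTT
  TTTTT
  TFF.F
  F....
  ....F
  F.FFT
Step 3: 5 trees catch fire, 8 burn out
  T.TTT
  TFFTF
  F....
  .....
  .....
  ....F
Step 4: 4 trees catch fire, 5 burn out
  T.FTF
  F..F.
  .....
  .....
  .....
  .....
Step 5: 2 trees catch fire, 4 burn out
  F..F.
  .....
  .....
  .....
  .....
  .....

F..F.
.....
.....
.....
.....
.....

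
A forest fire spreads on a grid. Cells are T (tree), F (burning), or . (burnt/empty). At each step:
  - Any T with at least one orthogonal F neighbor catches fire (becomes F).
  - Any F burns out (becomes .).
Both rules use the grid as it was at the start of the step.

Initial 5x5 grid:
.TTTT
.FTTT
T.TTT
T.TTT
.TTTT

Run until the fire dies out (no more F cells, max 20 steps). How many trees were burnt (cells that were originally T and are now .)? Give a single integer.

Step 1: +2 fires, +1 burnt (F count now 2)
Step 2: +3 fires, +2 burnt (F count now 3)
Step 3: +4 fires, +3 burnt (F count now 4)
Step 4: +4 fires, +4 burnt (F count now 4)
Step 5: +3 fires, +4 burnt (F count now 3)
Step 6: +1 fires, +3 burnt (F count now 1)
Step 7: +0 fires, +1 burnt (F count now 0)
Fire out after step 7
Initially T: 19, now '.': 23
Total burnt (originally-T cells now '.'): 17

Answer: 17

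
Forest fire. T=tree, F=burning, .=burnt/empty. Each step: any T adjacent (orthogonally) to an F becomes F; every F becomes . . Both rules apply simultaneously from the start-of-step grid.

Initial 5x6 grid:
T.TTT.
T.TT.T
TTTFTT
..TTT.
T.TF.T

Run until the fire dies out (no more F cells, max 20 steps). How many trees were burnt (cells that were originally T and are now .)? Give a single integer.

Step 1: +5 fires, +2 burnt (F count now 5)
Step 2: +6 fires, +5 burnt (F count now 6)
Step 3: +4 fires, +6 burnt (F count now 4)
Step 4: +1 fires, +4 burnt (F count now 1)
Step 5: +1 fires, +1 burnt (F count now 1)
Step 6: +0 fires, +1 burnt (F count now 0)
Fire out after step 6
Initially T: 19, now '.': 28
Total burnt (originally-T cells now '.'): 17

Answer: 17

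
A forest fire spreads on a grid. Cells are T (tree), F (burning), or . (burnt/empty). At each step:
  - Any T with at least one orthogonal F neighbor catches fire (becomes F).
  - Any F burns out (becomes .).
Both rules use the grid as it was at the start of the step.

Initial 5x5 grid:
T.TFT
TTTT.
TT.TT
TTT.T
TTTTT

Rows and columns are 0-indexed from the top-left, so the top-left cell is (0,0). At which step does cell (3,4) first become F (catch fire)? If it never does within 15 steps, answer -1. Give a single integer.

Step 1: cell (3,4)='T' (+3 fires, +1 burnt)
Step 2: cell (3,4)='T' (+2 fires, +3 burnt)
Step 3: cell (3,4)='T' (+2 fires, +2 burnt)
Step 4: cell (3,4)='F' (+3 fires, +2 burnt)
  -> target ignites at step 4
Step 5: cell (3,4)='.' (+4 fires, +3 burnt)
Step 6: cell (3,4)='.' (+4 fires, +4 burnt)
Step 7: cell (3,4)='.' (+2 fires, +4 burnt)
Step 8: cell (3,4)='.' (+0 fires, +2 burnt)
  fire out at step 8

4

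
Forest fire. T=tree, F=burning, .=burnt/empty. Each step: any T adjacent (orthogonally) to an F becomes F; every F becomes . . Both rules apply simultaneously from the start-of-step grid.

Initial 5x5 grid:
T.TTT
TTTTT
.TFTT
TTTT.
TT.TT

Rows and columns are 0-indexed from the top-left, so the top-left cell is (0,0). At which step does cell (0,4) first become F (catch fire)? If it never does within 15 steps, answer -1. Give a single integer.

Step 1: cell (0,4)='T' (+4 fires, +1 burnt)
Step 2: cell (0,4)='T' (+6 fires, +4 burnt)
Step 3: cell (0,4)='T' (+6 fires, +6 burnt)
Step 4: cell (0,4)='F' (+4 fires, +6 burnt)
  -> target ignites at step 4
Step 5: cell (0,4)='.' (+0 fires, +4 burnt)
  fire out at step 5

4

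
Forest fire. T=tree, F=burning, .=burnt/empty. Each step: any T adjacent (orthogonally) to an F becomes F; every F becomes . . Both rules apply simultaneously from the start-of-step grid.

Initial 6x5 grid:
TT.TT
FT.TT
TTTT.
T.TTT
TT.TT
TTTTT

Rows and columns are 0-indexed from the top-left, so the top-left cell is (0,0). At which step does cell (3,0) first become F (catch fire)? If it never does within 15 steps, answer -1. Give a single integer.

Step 1: cell (3,0)='T' (+3 fires, +1 burnt)
Step 2: cell (3,0)='F' (+3 fires, +3 burnt)
  -> target ignites at step 2
Step 3: cell (3,0)='.' (+2 fires, +3 burnt)
Step 4: cell (3,0)='.' (+4 fires, +2 burnt)
Step 5: cell (3,0)='.' (+3 fires, +4 burnt)
Step 6: cell (3,0)='.' (+5 fires, +3 burnt)
Step 7: cell (3,0)='.' (+3 fires, +5 burnt)
Step 8: cell (3,0)='.' (+1 fires, +3 burnt)
Step 9: cell (3,0)='.' (+0 fires, +1 burnt)
  fire out at step 9

2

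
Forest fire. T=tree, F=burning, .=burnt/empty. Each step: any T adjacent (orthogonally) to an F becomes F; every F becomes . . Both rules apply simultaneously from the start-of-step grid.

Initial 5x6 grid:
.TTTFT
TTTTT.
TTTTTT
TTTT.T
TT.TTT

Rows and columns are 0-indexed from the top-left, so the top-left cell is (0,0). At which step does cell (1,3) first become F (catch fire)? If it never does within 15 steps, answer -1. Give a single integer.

Step 1: cell (1,3)='T' (+3 fires, +1 burnt)
Step 2: cell (1,3)='F' (+3 fires, +3 burnt)
  -> target ignites at step 2
Step 3: cell (1,3)='.' (+4 fires, +3 burnt)
Step 4: cell (1,3)='.' (+4 fires, +4 burnt)
Step 5: cell (1,3)='.' (+5 fires, +4 burnt)
Step 6: cell (1,3)='.' (+3 fires, +5 burnt)
Step 7: cell (1,3)='.' (+2 fires, +3 burnt)
Step 8: cell (1,3)='.' (+1 fires, +2 burnt)
Step 9: cell (1,3)='.' (+0 fires, +1 burnt)
  fire out at step 9

2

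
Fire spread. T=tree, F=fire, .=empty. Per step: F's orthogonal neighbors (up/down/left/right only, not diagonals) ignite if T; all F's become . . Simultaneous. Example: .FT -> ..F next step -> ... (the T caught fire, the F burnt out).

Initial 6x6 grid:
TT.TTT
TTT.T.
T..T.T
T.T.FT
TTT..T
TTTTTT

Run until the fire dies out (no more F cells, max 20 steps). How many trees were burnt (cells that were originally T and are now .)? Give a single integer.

Answer: 20

Derivation:
Step 1: +1 fires, +1 burnt (F count now 1)
Step 2: +2 fires, +1 burnt (F count now 2)
Step 3: +1 fires, +2 burnt (F count now 1)
Step 4: +1 fires, +1 burnt (F count now 1)
Step 5: +1 fires, +1 burnt (F count now 1)
Step 6: +1 fires, +1 burnt (F count now 1)
Step 7: +2 fires, +1 burnt (F count now 2)
Step 8: +3 fires, +2 burnt (F count now 3)
Step 9: +1 fires, +3 burnt (F count now 1)
Step 10: +1 fires, +1 burnt (F count now 1)
Step 11: +1 fires, +1 burnt (F count now 1)
Step 12: +1 fires, +1 burnt (F count now 1)
Step 13: +2 fires, +1 burnt (F count now 2)
Step 14: +2 fires, +2 burnt (F count now 2)
Step 15: +0 fires, +2 burnt (F count now 0)
Fire out after step 15
Initially T: 25, now '.': 31
Total burnt (originally-T cells now '.'): 20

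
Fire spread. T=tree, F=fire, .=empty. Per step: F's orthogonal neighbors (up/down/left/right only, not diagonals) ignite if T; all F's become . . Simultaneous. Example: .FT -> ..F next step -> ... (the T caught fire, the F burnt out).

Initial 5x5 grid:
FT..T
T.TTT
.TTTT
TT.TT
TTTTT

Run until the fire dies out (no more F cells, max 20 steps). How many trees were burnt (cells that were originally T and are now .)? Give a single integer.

Step 1: +2 fires, +1 burnt (F count now 2)
Step 2: +0 fires, +2 burnt (F count now 0)
Fire out after step 2
Initially T: 19, now '.': 8
Total burnt (originally-T cells now '.'): 2

Answer: 2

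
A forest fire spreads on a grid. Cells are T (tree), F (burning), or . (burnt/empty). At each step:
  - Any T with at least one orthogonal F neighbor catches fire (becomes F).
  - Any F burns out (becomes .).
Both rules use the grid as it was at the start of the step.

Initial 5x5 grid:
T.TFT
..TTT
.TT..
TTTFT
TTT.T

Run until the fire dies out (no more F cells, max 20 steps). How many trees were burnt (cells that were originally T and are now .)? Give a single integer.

Step 1: +5 fires, +2 burnt (F count now 5)
Step 2: +6 fires, +5 burnt (F count now 6)
Step 3: +3 fires, +6 burnt (F count now 3)
Step 4: +1 fires, +3 burnt (F count now 1)
Step 5: +0 fires, +1 burnt (F count now 0)
Fire out after step 5
Initially T: 16, now '.': 24
Total burnt (originally-T cells now '.'): 15

Answer: 15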